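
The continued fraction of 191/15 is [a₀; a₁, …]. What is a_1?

191 = 12·15 + 11   →  a_0 = 12
15 = 1·11 + 4   →  a_1 = 1

1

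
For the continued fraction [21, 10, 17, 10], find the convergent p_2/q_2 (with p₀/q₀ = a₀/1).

3608/171

Using pₖ = aₖpₖ₋₁ + pₖ₋₂, qₖ = aₖqₖ₋₁ + qₖ₋₂ (with p₋₁=1, p₋₂=0, q₋₁=0, q₋₂=1):
  k=0: a=21, p=21, q=1
  k=1: a=10, p=211, q=10
  k=2: a=17, p=3608, q=171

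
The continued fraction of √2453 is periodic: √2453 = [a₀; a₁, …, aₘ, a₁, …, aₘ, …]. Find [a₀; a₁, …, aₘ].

a₀ = ⌊√2453⌋ = 49.

[49; 1, 1, 8, 1, 1, 98]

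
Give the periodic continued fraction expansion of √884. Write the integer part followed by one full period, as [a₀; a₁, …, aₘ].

[29; 1, 2, 1, 2, 1, 2, 1, 58]

a₀ = ⌊√884⌋ = 29.
With m₀=0, d₀=1 and mₖ₊₁ = dₖaₖ − mₖ, dₖ₊₁ = (n − mₖ₊₁²)/dₖ, aₖ₊₁ = ⌊(a₀+mₖ₊₁)/dₖ₊₁⌋:
  k=1: m=29, d=43, a=1
  k=2: m=14, d=16, a=2
  k=3: m=18, d=35, a=1
  k=4: m=17, d=17, a=2
  k=5: m=17, d=35, a=1
  k=6: m=18, d=16, a=2
  k=7: m=14, d=43, a=1
  k=8: m=29, d=1, a=58
d=1 and a=2a₀=58 at k=8, so the next step gives (m, d) = (29, 43) again — its k=1 value — and the period has length 8.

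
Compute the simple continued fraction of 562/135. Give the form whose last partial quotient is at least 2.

562 = 4×135 + 22
135 = 6×22 + 3
22 = 7×3 + 1
3 = 3×1 + 0  (stop)
So 562/135 = [4; 6, 7, 3].

[4; 6, 7, 3]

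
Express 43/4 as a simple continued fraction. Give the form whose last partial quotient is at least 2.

[10; 1, 3]

43 = 10*4 + 3
4 = 1*3 + 1
3 = 3*1 + 0  (stop)
So 43/4 = [10; 1, 3].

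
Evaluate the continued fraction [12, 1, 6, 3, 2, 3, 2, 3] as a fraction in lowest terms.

17725/1378

Using pₖ = aₖpₖ₋₁ + pₖ₋₂ and qₖ = aₖqₖ₋₁ + qₖ₋₂:
  k=0: a=12, p=12, q=1
  k=1: a=1, p=13, q=1
  k=2: a=6, p=90, q=7
  k=3: a=3, p=283, q=22
  k=4: a=2, p=656, q=51
  k=5: a=3, p=2251, q=175
  k=6: a=2, p=5158, q=401
  k=7: a=3, p=17725, q=1378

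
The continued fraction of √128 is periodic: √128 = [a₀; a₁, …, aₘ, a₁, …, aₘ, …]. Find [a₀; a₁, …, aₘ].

[11; 3, 5, 3, 22]

a₀ = ⌊√128⌋ = 11.
With m₀=0, d₀=1 and mₖ₊₁ = dₖaₖ − mₖ, dₖ₊₁ = (n − mₖ₊₁²)/dₖ, aₖ₊₁ = ⌊(a₀+mₖ₊₁)/dₖ₊₁⌋:
  k=1: m=11, d=7, a=3
  k=2: m=10, d=4, a=5
  k=3: m=10, d=7, a=3
  k=4: m=11, d=1, a=22
d=1 and a=2a₀=22 at k=4, so the next step gives (m, d) = (11, 7) again — its k=1 value — and the period has length 4.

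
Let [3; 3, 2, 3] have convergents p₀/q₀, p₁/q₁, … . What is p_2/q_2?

Using pₖ = aₖpₖ₋₁ + pₖ₋₂, qₖ = aₖqₖ₋₁ + qₖ₋₂ (with p₋₁=1, p₋₂=0, q₋₁=0, q₋₂=1):
  k=0: a=3, p=3, q=1
  k=1: a=3, p=10, q=3
  k=2: a=2, p=23, q=7

23/7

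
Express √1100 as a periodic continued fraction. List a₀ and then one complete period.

a₀ = ⌊√1100⌋ = 33.

[33; 6, 66]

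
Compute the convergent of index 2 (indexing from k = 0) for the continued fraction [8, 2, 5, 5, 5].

93/11

Using pₖ = aₖpₖ₋₁ + pₖ₋₂, qₖ = aₖqₖ₋₁ + qₖ₋₂ (with p₋₁=1, p₋₂=0, q₋₁=0, q₋₂=1):
  k=0: a=8, p=8, q=1
  k=1: a=2, p=17, q=2
  k=2: a=5, p=93, q=11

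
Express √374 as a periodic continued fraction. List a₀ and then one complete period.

a₀ = ⌊√374⌋ = 19.
With m₀=0, d₀=1 and mₖ₊₁ = dₖaₖ − mₖ, dₖ₊₁ = (n − mₖ₊₁²)/dₖ, aₖ₊₁ = ⌊(a₀+mₖ₊₁)/dₖ₊₁⌋:
  k=1: m=19, d=13, a=2
  k=2: m=7, d=25, a=1
  k=3: m=18, d=2, a=18
  k=4: m=18, d=25, a=1
  k=5: m=7, d=13, a=2
  k=6: m=19, d=1, a=38
d=1 and a=2a₀=38 at k=6, so the next step gives (m, d) = (19, 13) again — its k=1 value — and the period has length 6.

[19; 2, 1, 18, 1, 2, 38]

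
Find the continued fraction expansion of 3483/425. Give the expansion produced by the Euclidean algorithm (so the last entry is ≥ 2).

3483 = 8*425 + 83
425 = 5*83 + 10
83 = 8*10 + 3
10 = 3*3 + 1
3 = 3*1 + 0  (stop)
So 3483/425 = [8; 5, 8, 3, 3].

[8; 5, 8, 3, 3]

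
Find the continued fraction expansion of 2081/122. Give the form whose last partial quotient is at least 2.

[17; 17, 2, 3]

2081 = 17*122 + 7
122 = 17*7 + 3
7 = 2*3 + 1
3 = 3*1 + 0  (stop)
So 2081/122 = [17; 17, 2, 3].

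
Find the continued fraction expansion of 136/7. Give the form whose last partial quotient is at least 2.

136 = 19*7 + 3
7 = 2*3 + 1
3 = 3*1 + 0  (stop)
So 136/7 = [19; 2, 3].

[19; 2, 3]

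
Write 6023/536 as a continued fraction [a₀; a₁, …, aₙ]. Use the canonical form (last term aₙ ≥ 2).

6023 = 11*536 + 127
536 = 4*127 + 28
127 = 4*28 + 15
28 = 1*15 + 13
15 = 1*13 + 2
13 = 6*2 + 1
2 = 2*1 + 0  (stop)
So 6023/536 = [11; 4, 4, 1, 1, 6, 2].

[11; 4, 4, 1, 1, 6, 2]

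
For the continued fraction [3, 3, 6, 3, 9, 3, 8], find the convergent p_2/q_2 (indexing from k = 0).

63/19

Using pₖ = aₖpₖ₋₁ + pₖ₋₂, qₖ = aₖqₖ₋₁ + qₖ₋₂ (with p₋₁=1, p₋₂=0, q₋₁=0, q₋₂=1):
  k=0: a=3, p=3, q=1
  k=1: a=3, p=10, q=3
  k=2: a=6, p=63, q=19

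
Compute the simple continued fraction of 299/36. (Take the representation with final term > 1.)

299 = 8*36 + 11
36 = 3*11 + 3
11 = 3*3 + 2
3 = 1*2 + 1
2 = 2*1 + 0  (stop)
So 299/36 = [8; 3, 3, 1, 2].

[8; 3, 3, 1, 2]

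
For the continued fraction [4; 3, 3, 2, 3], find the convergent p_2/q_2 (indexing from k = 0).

43/10

Using pₖ = aₖpₖ₋₁ + pₖ₋₂, qₖ = aₖqₖ₋₁ + qₖ₋₂ (with p₋₁=1, p₋₂=0, q₋₁=0, q₋₂=1):
  k=0: a=4, p=4, q=1
  k=1: a=3, p=13, q=3
  k=2: a=3, p=43, q=10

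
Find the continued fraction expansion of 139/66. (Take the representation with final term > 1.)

[2; 9, 2, 3]

139 = 2×66 + 7
66 = 9×7 + 3
7 = 2×3 + 1
3 = 3×1 + 0  (stop)
So 139/66 = [2; 9, 2, 3].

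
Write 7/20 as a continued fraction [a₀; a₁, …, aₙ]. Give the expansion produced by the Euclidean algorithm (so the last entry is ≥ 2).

7 = 0×20 + 7
20 = 2×7 + 6
7 = 1×6 + 1
6 = 6×1 + 0  (stop)
So 7/20 = [0; 2, 1, 6].

[0; 2, 1, 6]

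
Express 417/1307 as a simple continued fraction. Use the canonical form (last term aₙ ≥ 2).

[0; 3, 7, 2, 4, 6]

417 = 0·1307 + 417
1307 = 3·417 + 56
417 = 7·56 + 25
56 = 2·25 + 6
25 = 4·6 + 1
6 = 6·1 + 0  (stop)
So 417/1307 = [0; 3, 7, 2, 4, 6].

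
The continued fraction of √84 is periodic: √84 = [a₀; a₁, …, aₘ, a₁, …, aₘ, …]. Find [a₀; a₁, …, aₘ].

[9; 6, 18]

a₀ = ⌊√84⌋ = 9.
With m₀=0, d₀=1 and mₖ₊₁ = dₖaₖ − mₖ, dₖ₊₁ = (n − mₖ₊₁²)/dₖ, aₖ₊₁ = ⌊(a₀+mₖ₊₁)/dₖ₊₁⌋:
  k=1: m=9, d=3, a=6
  k=2: m=9, d=1, a=18
d=1 and a=2a₀=18 at k=2, so the next step gives (m, d) = (9, 3) again — its k=1 value — and the period has length 2.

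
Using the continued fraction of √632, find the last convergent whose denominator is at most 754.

7743/308

√632 = [25; 7, 6, 7, 50, …] (period length 4).
Convergents:
  p_0/q_0 = 25/1
  p_1/q_1 = 176/7
  p_2/q_2 = 1081/43
  p_3/q_3 = 7743/308
  p_4/q_4 = 388231/15443
q_3 = 308 ≤ 754 < 15443 = q_4, so the answer is 7743/308.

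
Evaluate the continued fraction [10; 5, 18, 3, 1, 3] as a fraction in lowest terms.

14124/1385

Fold from the inside: start with 3/1.
  1 + 1/3 = 4/3
  3 + 3/4 = 15/4
  18 + 4/15 = 274/15
  5 + 15/274 = 1385/274
  10 + 274/1385 = 14124/1385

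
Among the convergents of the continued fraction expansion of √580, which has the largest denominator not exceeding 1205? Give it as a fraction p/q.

13896/577

√580 = [24; 12, 48, …] (period length 2).
Convergents:
  p_0/q_0 = 24/1
  p_1/q_1 = 289/12
  p_2/q_2 = 13896/577
  p_3/q_3 = 167041/6936
q_2 = 577 ≤ 1205 < 6936 = q_3, so the answer is 13896/577.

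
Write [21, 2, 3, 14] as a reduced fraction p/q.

2143/100

Fold from the inside: start with 14/1.
  3 + 1/14 = 43/14
  2 + 14/43 = 100/43
  21 + 43/100 = 2143/100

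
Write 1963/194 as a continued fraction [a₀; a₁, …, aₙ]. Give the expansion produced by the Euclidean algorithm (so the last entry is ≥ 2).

1963 = 10*194 + 23
194 = 8*23 + 10
23 = 2*10 + 3
10 = 3*3 + 1
3 = 3*1 + 0  (stop)
So 1963/194 = [10; 8, 2, 3, 3].

[10; 8, 2, 3, 3]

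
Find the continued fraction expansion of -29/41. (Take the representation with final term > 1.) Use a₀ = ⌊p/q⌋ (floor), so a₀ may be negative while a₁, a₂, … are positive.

[-1; 3, 2, 2, 2]

-29 = -1*41 + 12
41 = 3*12 + 5
12 = 2*5 + 2
5 = 2*2 + 1
2 = 2*1 + 0  (stop)
So -29/41 = [-1; 3, 2, 2, 2].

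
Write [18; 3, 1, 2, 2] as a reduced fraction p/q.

475/26

Using pₖ = aₖpₖ₋₁ + pₖ₋₂ and qₖ = aₖqₖ₋₁ + qₖ₋₂:
  k=0: a=18, p=18, q=1
  k=1: a=3, p=55, q=3
  k=2: a=1, p=73, q=4
  k=3: a=2, p=201, q=11
  k=4: a=2, p=475, q=26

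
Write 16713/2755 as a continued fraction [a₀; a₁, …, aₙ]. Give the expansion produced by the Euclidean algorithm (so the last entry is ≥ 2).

16713 = 6·2755 + 183
2755 = 15·183 + 10
183 = 18·10 + 3
10 = 3·3 + 1
3 = 3·1 + 0  (stop)
So 16713/2755 = [6; 15, 18, 3, 3].

[6; 15, 18, 3, 3]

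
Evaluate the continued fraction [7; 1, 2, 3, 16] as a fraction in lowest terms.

1255/163

Fold from the inside: start with 16/1.
  3 + 1/16 = 49/16
  2 + 16/49 = 114/49
  1 + 49/114 = 163/114
  7 + 114/163 = 1255/163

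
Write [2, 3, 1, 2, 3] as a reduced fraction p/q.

84/37

Using pₖ = aₖpₖ₋₁ + pₖ₋₂ and qₖ = aₖqₖ₋₁ + qₖ₋₂:
  k=0: a=2, p=2, q=1
  k=1: a=3, p=7, q=3
  k=2: a=1, p=9, q=4
  k=3: a=2, p=25, q=11
  k=4: a=3, p=84, q=37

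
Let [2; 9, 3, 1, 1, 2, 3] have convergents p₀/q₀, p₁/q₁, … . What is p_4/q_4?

Using pₖ = aₖpₖ₋₁ + pₖ₋₂, qₖ = aₖqₖ₋₁ + qₖ₋₂ (with p₋₁=1, p₋₂=0, q₋₁=0, q₋₂=1):
  k=0: a=2, p=2, q=1
  k=1: a=9, p=19, q=9
  k=2: a=3, p=59, q=28
  k=3: a=1, p=78, q=37
  k=4: a=1, p=137, q=65

137/65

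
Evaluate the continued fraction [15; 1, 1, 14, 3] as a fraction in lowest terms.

1381/89

Using pₖ = aₖpₖ₋₁ + pₖ₋₂ and qₖ = aₖqₖ₋₁ + qₖ₋₂:
  k=0: a=15, p=15, q=1
  k=1: a=1, p=16, q=1
  k=2: a=1, p=31, q=2
  k=3: a=14, p=450, q=29
  k=4: a=3, p=1381, q=89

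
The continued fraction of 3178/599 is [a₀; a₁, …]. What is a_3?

3178 = 5·599 + 183   →  a_0 = 5
599 = 3·183 + 50   →  a_1 = 3
183 = 3·50 + 33   →  a_2 = 3
50 = 1·33 + 17   →  a_3 = 1

1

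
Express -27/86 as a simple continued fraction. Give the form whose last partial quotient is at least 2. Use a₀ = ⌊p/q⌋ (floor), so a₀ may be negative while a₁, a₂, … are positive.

-27 = -1·86 + 59
86 = 1·59 + 27
59 = 2·27 + 5
27 = 5·5 + 2
5 = 2·2 + 1
2 = 2·1 + 0  (stop)
So -27/86 = [-1; 1, 2, 5, 2, 2].

[-1; 1, 2, 5, 2, 2]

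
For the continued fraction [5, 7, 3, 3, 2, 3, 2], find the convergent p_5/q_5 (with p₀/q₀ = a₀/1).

Using pₖ = aₖpₖ₋₁ + pₖ₋₂, qₖ = aₖqₖ₋₁ + qₖ₋₂ (with p₋₁=1, p₋₂=0, q₋₁=0, q₋₂=1):
  k=0: a=5, p=5, q=1
  k=1: a=7, p=36, q=7
  k=2: a=3, p=113, q=22
  k=3: a=3, p=375, q=73
  k=4: a=2, p=863, q=168
  k=5: a=3, p=2964, q=577

2964/577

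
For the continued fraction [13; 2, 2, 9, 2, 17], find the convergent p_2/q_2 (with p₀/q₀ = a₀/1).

67/5

Using pₖ = aₖpₖ₋₁ + pₖ₋₂, qₖ = aₖqₖ₋₁ + qₖ₋₂ (with p₋₁=1, p₋₂=0, q₋₁=0, q₋₂=1):
  k=0: a=13, p=13, q=1
  k=1: a=2, p=27, q=2
  k=2: a=2, p=67, q=5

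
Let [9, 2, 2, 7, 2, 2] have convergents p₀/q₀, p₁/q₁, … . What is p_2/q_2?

Using pₖ = aₖpₖ₋₁ + pₖ₋₂, qₖ = aₖqₖ₋₁ + qₖ₋₂ (with p₋₁=1, p₋₂=0, q₋₁=0, q₋₂=1):
  k=0: a=9, p=9, q=1
  k=1: a=2, p=19, q=2
  k=2: a=2, p=47, q=5

47/5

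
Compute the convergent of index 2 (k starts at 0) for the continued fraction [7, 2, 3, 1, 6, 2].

52/7

Using pₖ = aₖpₖ₋₁ + pₖ₋₂, qₖ = aₖqₖ₋₁ + qₖ₋₂ (with p₋₁=1, p₋₂=0, q₋₁=0, q₋₂=1):
  k=0: a=7, p=7, q=1
  k=1: a=2, p=15, q=2
  k=2: a=3, p=52, q=7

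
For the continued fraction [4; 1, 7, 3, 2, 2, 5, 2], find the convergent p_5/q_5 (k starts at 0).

688/141

Using pₖ = aₖpₖ₋₁ + pₖ₋₂, qₖ = aₖqₖ₋₁ + qₖ₋₂ (with p₋₁=1, p₋₂=0, q₋₁=0, q₋₂=1):
  k=0: a=4, p=4, q=1
  k=1: a=1, p=5, q=1
  k=2: a=7, p=39, q=8
  k=3: a=3, p=122, q=25
  k=4: a=2, p=283, q=58
  k=5: a=2, p=688, q=141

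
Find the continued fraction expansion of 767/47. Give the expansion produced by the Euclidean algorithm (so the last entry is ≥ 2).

[16; 3, 7, 2]

767 = 16·47 + 15
47 = 3·15 + 2
15 = 7·2 + 1
2 = 2·1 + 0  (stop)
So 767/47 = [16; 3, 7, 2].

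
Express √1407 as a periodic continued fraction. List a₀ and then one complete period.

[37; 1, 1, 24, 1, 1, 74]

a₀ = ⌊√1407⌋ = 37.
With m₀=0, d₀=1 and mₖ₊₁ = dₖaₖ − mₖ, dₖ₊₁ = (n − mₖ₊₁²)/dₖ, aₖ₊₁ = ⌊(a₀+mₖ₊₁)/dₖ₊₁⌋:
  k=1: m=37, d=38, a=1
  k=2: m=1, d=37, a=1
  k=3: m=36, d=3, a=24
  k=4: m=36, d=37, a=1
  k=5: m=1, d=38, a=1
  k=6: m=37, d=1, a=74
d=1 and a=2a₀=74 at k=6, so the next step gives (m, d) = (37, 38) again — its k=1 value — and the period has length 6.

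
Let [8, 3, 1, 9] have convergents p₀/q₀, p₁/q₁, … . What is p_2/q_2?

Using pₖ = aₖpₖ₋₁ + pₖ₋₂, qₖ = aₖqₖ₋₁ + qₖ₋₂ (with p₋₁=1, p₋₂=0, q₋₁=0, q₋₂=1):
  k=0: a=8, p=8, q=1
  k=1: a=3, p=25, q=3
  k=2: a=1, p=33, q=4

33/4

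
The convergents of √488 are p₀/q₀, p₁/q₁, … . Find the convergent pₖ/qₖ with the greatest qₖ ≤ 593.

√488 = [22; 11, 44, …] (period length 2).
Convergents:
  p_0/q_0 = 22/1
  p_1/q_1 = 243/11
  p_2/q_2 = 10714/485
  p_3/q_3 = 118097/5346
q_2 = 485 ≤ 593 < 5346 = q_3, so the answer is 10714/485.

10714/485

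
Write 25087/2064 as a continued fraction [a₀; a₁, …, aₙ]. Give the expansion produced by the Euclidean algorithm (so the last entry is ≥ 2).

[12; 6, 2, 7, 1, 8, 2]

25087 = 12×2064 + 319
2064 = 6×319 + 150
319 = 2×150 + 19
150 = 7×19 + 17
19 = 1×17 + 2
17 = 8×2 + 1
2 = 2×1 + 0  (stop)
So 25087/2064 = [12; 6, 2, 7, 1, 8, 2].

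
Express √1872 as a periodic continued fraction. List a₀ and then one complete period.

[43; 3, 1, 3, 86]

a₀ = ⌊√1872⌋ = 43.
With m₀=0, d₀=1 and mₖ₊₁ = dₖaₖ − mₖ, dₖ₊₁ = (n − mₖ₊₁²)/dₖ, aₖ₊₁ = ⌊(a₀+mₖ₊₁)/dₖ₊₁⌋:
  k=1: m=43, d=23, a=3
  k=2: m=26, d=52, a=1
  k=3: m=26, d=23, a=3
  k=4: m=43, d=1, a=86
d=1 and a=2a₀=86 at k=4, so the next step gives (m, d) = (43, 23) again — its k=1 value — and the period has length 4.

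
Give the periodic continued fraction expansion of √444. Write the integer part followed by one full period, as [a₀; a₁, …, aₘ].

[21; 14, 42]

a₀ = ⌊√444⌋ = 21.
With m₀=0, d₀=1 and mₖ₊₁ = dₖaₖ − mₖ, dₖ₊₁ = (n − mₖ₊₁²)/dₖ, aₖ₊₁ = ⌊(a₀+mₖ₊₁)/dₖ₊₁⌋:
  k=1: m=21, d=3, a=14
  k=2: m=21, d=1, a=42
d=1 and a=2a₀=42 at k=2, so the next step gives (m, d) = (21, 3) again — its k=1 value — and the period has length 2.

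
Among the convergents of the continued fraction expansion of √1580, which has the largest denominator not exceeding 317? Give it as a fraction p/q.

12521/315

√1580 = [39; 1, 2, 1, 78, …] (period length 4).
Convergents:
  p_0/q_0 = 39/1
  p_1/q_1 = 40/1
  p_2/q_2 = 119/3
  p_3/q_3 = 159/4
  p_4/q_4 = 12521/315
  p_5/q_5 = 12680/319
q_4 = 315 ≤ 317 < 319 = q_5, so the answer is 12521/315.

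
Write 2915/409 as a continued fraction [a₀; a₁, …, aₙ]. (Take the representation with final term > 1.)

[7; 7, 1, 6, 2, 3]

2915 = 7×409 + 52
409 = 7×52 + 45
52 = 1×45 + 7
45 = 6×7 + 3
7 = 2×3 + 1
3 = 3×1 + 0  (stop)
So 2915/409 = [7; 7, 1, 6, 2, 3].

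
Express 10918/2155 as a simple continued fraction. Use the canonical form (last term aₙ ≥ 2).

10918 = 5·2155 + 143
2155 = 15·143 + 10
143 = 14·10 + 3
10 = 3·3 + 1
3 = 3·1 + 0  (stop)
So 10918/2155 = [5; 15, 14, 3, 3].

[5; 15, 14, 3, 3]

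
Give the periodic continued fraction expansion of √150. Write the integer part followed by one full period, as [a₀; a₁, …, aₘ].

a₀ = ⌊√150⌋ = 12.
With m₀=0, d₀=1 and mₖ₊₁ = dₖaₖ − mₖ, dₖ₊₁ = (n − mₖ₊₁²)/dₖ, aₖ₊₁ = ⌊(a₀+mₖ₊₁)/dₖ₊₁⌋:
  k=1: m=12, d=6, a=4
  k=2: m=12, d=1, a=24
d=1 and a=2a₀=24 at k=2, so the next step gives (m, d) = (12, 6) again — its k=1 value — and the period has length 2.

[12; 4, 24]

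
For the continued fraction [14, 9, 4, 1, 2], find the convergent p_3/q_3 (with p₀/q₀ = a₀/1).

Using pₖ = aₖpₖ₋₁ + pₖ₋₂, qₖ = aₖqₖ₋₁ + qₖ₋₂ (with p₋₁=1, p₋₂=0, q₋₁=0, q₋₂=1):
  k=0: a=14, p=14, q=1
  k=1: a=9, p=127, q=9
  k=2: a=4, p=522, q=37
  k=3: a=1, p=649, q=46

649/46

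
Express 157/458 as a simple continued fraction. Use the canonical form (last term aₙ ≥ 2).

157 = 0×458 + 157
458 = 2×157 + 144
157 = 1×144 + 13
144 = 11×13 + 1
13 = 13×1 + 0  (stop)
So 157/458 = [0; 2, 1, 11, 13].

[0; 2, 1, 11, 13]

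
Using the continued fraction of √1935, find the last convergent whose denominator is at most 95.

3871/88

√1935 = [43; 1, 86, …] (period length 2).
Convergents:
  p_0/q_0 = 43/1
  p_1/q_1 = 44/1
  p_2/q_2 = 3827/87
  p_3/q_3 = 3871/88
  p_4/q_4 = 336733/7655
q_3 = 88 ≤ 95 < 7655 = q_4, so the answer is 3871/88.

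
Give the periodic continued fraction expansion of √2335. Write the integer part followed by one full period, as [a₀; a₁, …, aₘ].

a₀ = ⌊√2335⌋ = 48.

[48; 3, 9, 3, 96]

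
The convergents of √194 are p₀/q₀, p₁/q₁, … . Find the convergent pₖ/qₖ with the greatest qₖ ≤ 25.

√194 = [13; 1, 12, 1, 26, …] (period length 4).
Convergents:
  p_0/q_0 = 13/1
  p_1/q_1 = 14/1
  p_2/q_2 = 181/13
  p_3/q_3 = 195/14
  p_4/q_4 = 5251/377
q_3 = 14 ≤ 25 < 377 = q_4, so the answer is 195/14.

195/14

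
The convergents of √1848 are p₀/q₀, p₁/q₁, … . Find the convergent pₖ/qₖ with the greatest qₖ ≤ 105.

√1848 = [42; 1, 84, …] (period length 2).
Convergents:
  p_0/q_0 = 42/1
  p_1/q_1 = 43/1
  p_2/q_2 = 3654/85
  p_3/q_3 = 3697/86
  p_4/q_4 = 314202/7309
q_3 = 86 ≤ 105 < 7309 = q_4, so the answer is 3697/86.

3697/86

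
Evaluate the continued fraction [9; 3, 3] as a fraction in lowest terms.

93/10

Using pₖ = aₖpₖ₋₁ + pₖ₋₂ and qₖ = aₖqₖ₋₁ + qₖ₋₂:
  k=0: a=9, p=9, q=1
  k=1: a=3, p=28, q=3
  k=2: a=3, p=93, q=10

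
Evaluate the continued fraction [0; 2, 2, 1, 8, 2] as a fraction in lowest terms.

55/129

Using pₖ = aₖpₖ₋₁ + pₖ₋₂ and qₖ = aₖqₖ₋₁ + qₖ₋₂:
  k=0: a=0, p=0, q=1
  k=1: a=2, p=1, q=2
  k=2: a=2, p=2, q=5
  k=3: a=1, p=3, q=7
  k=4: a=8, p=26, q=61
  k=5: a=2, p=55, q=129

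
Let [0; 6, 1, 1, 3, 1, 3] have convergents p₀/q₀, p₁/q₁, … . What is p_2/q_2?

1/7

Using pₖ = aₖpₖ₋₁ + pₖ₋₂, qₖ = aₖqₖ₋₁ + qₖ₋₂ (with p₋₁=1, p₋₂=0, q₋₁=0, q₋₂=1):
  k=0: a=0, p=0, q=1
  k=1: a=6, p=1, q=6
  k=2: a=1, p=1, q=7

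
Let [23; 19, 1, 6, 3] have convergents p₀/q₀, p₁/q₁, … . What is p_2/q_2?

461/20

Using pₖ = aₖpₖ₋₁ + pₖ₋₂, qₖ = aₖqₖ₋₁ + qₖ₋₂ (with p₋₁=1, p₋₂=0, q₋₁=0, q₋₂=1):
  k=0: a=23, p=23, q=1
  k=1: a=19, p=438, q=19
  k=2: a=1, p=461, q=20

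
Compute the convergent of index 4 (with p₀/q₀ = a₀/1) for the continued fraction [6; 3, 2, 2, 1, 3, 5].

Using pₖ = aₖpₖ₋₁ + pₖ₋₂, qₖ = aₖqₖ₋₁ + qₖ₋₂ (with p₋₁=1, p₋₂=0, q₋₁=0, q₋₂=1):
  k=0: a=6, p=6, q=1
  k=1: a=3, p=19, q=3
  k=2: a=2, p=44, q=7
  k=3: a=2, p=107, q=17
  k=4: a=1, p=151, q=24

151/24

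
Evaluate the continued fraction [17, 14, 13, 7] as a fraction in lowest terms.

22107/1295

Fold from the inside: start with 7/1.
  13 + 1/7 = 92/7
  14 + 7/92 = 1295/92
  17 + 92/1295 = 22107/1295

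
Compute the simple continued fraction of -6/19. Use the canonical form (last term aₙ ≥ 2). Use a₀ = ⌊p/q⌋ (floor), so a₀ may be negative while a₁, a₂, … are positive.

[-1; 1, 2, 6]

-6 = -1×19 + 13
19 = 1×13 + 6
13 = 2×6 + 1
6 = 6×1 + 0  (stop)
So -6/19 = [-1; 1, 2, 6].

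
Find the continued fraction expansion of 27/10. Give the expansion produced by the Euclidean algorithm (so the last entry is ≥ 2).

27 = 2*10 + 7
10 = 1*7 + 3
7 = 2*3 + 1
3 = 3*1 + 0  (stop)
So 27/10 = [2; 1, 2, 3].

[2; 1, 2, 3]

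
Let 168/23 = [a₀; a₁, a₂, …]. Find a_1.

168 = 7·23 + 7   →  a_0 = 7
23 = 3·7 + 2   →  a_1 = 3

3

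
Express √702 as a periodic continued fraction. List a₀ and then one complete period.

a₀ = ⌊√702⌋ = 26.
With m₀=0, d₀=1 and mₖ₊₁ = dₖaₖ − mₖ, dₖ₊₁ = (n − mₖ₊₁²)/dₖ, aₖ₊₁ = ⌊(a₀+mₖ₊₁)/dₖ₊₁⌋:
  k=1: m=26, d=26, a=2
  k=2: m=26, d=1, a=52
d=1 and a=2a₀=52 at k=2, so the next step gives (m, d) = (26, 26) again — its k=1 value — and the period has length 2.

[26; 2, 52]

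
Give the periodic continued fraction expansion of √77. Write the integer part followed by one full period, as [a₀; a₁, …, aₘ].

[8; 1, 3, 2, 3, 1, 16]

a₀ = ⌊√77⌋ = 8.
With m₀=0, d₀=1 and mₖ₊₁ = dₖaₖ − mₖ, dₖ₊₁ = (n − mₖ₊₁²)/dₖ, aₖ₊₁ = ⌊(a₀+mₖ₊₁)/dₖ₊₁⌋:
  k=1: m=8, d=13, a=1
  k=2: m=5, d=4, a=3
  k=3: m=7, d=7, a=2
  k=4: m=7, d=4, a=3
  k=5: m=5, d=13, a=1
  k=6: m=8, d=1, a=16
d=1 and a=2a₀=16 at k=6, so the next step gives (m, d) = (8, 13) again — its k=1 value — and the period has length 6.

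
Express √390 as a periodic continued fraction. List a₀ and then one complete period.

a₀ = ⌊√390⌋ = 19.
With m₀=0, d₀=1 and mₖ₊₁ = dₖaₖ − mₖ, dₖ₊₁ = (n − mₖ₊₁²)/dₖ, aₖ₊₁ = ⌊(a₀+mₖ₊₁)/dₖ₊₁⌋:
  k=1: m=19, d=29, a=1
  k=2: m=10, d=10, a=2
  k=3: m=10, d=29, a=1
  k=4: m=19, d=1, a=38
d=1 and a=2a₀=38 at k=4, so the next step gives (m, d) = (19, 29) again — its k=1 value — and the period has length 4.

[19; 1, 2, 1, 38]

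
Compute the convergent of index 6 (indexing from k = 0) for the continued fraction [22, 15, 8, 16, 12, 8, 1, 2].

4716589/213748

Using pₖ = aₖpₖ₋₁ + pₖ₋₂, qₖ = aₖqₖ₋₁ + qₖ₋₂ (with p₋₁=1, p₋₂=0, q₋₁=0, q₋₂=1):
  k=0: a=22, p=22, q=1
  k=1: a=15, p=331, q=15
  k=2: a=8, p=2670, q=121
  k=3: a=16, p=43051, q=1951
  k=4: a=12, p=519282, q=23533
  k=5: a=8, p=4197307, q=190215
  k=6: a=1, p=4716589, q=213748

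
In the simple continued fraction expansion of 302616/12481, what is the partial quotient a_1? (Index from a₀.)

302616 = 24·12481 + 3072   →  a_0 = 24
12481 = 4·3072 + 193   →  a_1 = 4

4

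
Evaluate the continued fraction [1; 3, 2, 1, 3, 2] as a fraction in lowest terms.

Using pₖ = aₖpₖ₋₁ + pₖ₋₂ and qₖ = aₖqₖ₋₁ + qₖ₋₂:
  k=0: a=1, p=1, q=1
  k=1: a=3, p=4, q=3
  k=2: a=2, p=9, q=7
  k=3: a=1, p=13, q=10
  k=4: a=3, p=48, q=37
  k=5: a=2, p=109, q=84

109/84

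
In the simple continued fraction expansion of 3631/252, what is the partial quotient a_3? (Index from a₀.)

4

3631 = 14·252 + 103   →  a_0 = 14
252 = 2·103 + 46   →  a_1 = 2
103 = 2·46 + 11   →  a_2 = 2
46 = 4·11 + 2   →  a_3 = 4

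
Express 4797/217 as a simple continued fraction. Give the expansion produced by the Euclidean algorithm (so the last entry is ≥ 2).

4797 = 22*217 + 23
217 = 9*23 + 10
23 = 2*10 + 3
10 = 3*3 + 1
3 = 3*1 + 0  (stop)
So 4797/217 = [22; 9, 2, 3, 3].

[22; 9, 2, 3, 3]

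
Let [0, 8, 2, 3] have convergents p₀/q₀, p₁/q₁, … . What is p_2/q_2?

2/17

Using pₖ = aₖpₖ₋₁ + pₖ₋₂, qₖ = aₖqₖ₋₁ + qₖ₋₂ (with p₋₁=1, p₋₂=0, q₋₁=0, q₋₂=1):
  k=0: a=0, p=0, q=1
  k=1: a=8, p=1, q=8
  k=2: a=2, p=2, q=17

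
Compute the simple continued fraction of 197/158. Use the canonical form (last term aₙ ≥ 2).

[1; 4, 19, 2]

197 = 1·158 + 39
158 = 4·39 + 2
39 = 19·2 + 1
2 = 2·1 + 0  (stop)
So 197/158 = [1; 4, 19, 2].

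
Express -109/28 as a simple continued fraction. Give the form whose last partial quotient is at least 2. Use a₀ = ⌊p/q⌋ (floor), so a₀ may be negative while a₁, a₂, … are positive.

[-4; 9, 3]

-109 = -4*28 + 3
28 = 9*3 + 1
3 = 3*1 + 0  (stop)
So -109/28 = [-4; 9, 3].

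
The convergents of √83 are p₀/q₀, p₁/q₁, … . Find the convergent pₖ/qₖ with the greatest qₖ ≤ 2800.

√83 = [9; 9, 18, …] (period length 2).
Convergents:
  p_0/q_0 = 9/1
  p_1/q_1 = 82/9
  p_2/q_2 = 1485/163
  p_3/q_3 = 13447/1476
  p_4/q_4 = 243531/26731
q_3 = 1476 ≤ 2800 < 26731 = q_4, so the answer is 13447/1476.

13447/1476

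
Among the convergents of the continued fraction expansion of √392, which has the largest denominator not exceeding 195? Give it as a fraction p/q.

√392 = [19; 1, 3, 1, 38, …] (period length 4).
Convergents:
  p_0/q_0 = 19/1
  p_1/q_1 = 20/1
  p_2/q_2 = 79/4
  p_3/q_3 = 99/5
  p_4/q_4 = 3841/194
  p_5/q_5 = 3940/199
q_4 = 194 ≤ 195 < 199 = q_5, so the answer is 3841/194.

3841/194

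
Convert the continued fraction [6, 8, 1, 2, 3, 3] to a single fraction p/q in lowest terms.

Fold from the inside: start with 3/1.
  3 + 1/3 = 10/3
  2 + 3/10 = 23/10
  1 + 10/23 = 33/23
  8 + 23/33 = 287/33
  6 + 33/287 = 1755/287

1755/287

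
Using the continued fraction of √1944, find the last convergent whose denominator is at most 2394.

42724/969

√1944 = [44; 11, 88, …] (period length 2).
Convergents:
  p_0/q_0 = 44/1
  p_1/q_1 = 485/11
  p_2/q_2 = 42724/969
  p_3/q_3 = 470449/10670
q_2 = 969 ≤ 2394 < 10670 = q_3, so the answer is 42724/969.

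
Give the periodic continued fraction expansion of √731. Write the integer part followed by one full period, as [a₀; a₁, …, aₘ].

[27; 27, 54]

a₀ = ⌊√731⌋ = 27.
With m₀=0, d₀=1 and mₖ₊₁ = dₖaₖ − mₖ, dₖ₊₁ = (n − mₖ₊₁²)/dₖ, aₖ₊₁ = ⌊(a₀+mₖ₊₁)/dₖ₊₁⌋:
  k=1: m=27, d=2, a=27
  k=2: m=27, d=1, a=54
d=1 and a=2a₀=54 at k=2, so the next step gives (m, d) = (27, 2) again — its k=1 value — and the period has length 2.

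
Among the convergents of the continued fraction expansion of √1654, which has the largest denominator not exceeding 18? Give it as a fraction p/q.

122/3

√1654 = [40; 1, 2, 40, 2, 1, 80, …] (period length 6).
Convergents:
  p_0/q_0 = 40/1
  p_1/q_1 = 41/1
  p_2/q_2 = 122/3
  p_3/q_3 = 4921/121
q_2 = 3 ≤ 18 < 121 = q_3, so the answer is 122/3.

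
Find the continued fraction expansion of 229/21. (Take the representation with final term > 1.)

229 = 10×21 + 19
21 = 1×19 + 2
19 = 9×2 + 1
2 = 2×1 + 0  (stop)
So 229/21 = [10; 1, 9, 2].

[10; 1, 9, 2]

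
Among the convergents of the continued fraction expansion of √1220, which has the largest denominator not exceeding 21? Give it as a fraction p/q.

√1220 = [34; 1, 12, 1, 68, …] (period length 4).
Convergents:
  p_0/q_0 = 34/1
  p_1/q_1 = 35/1
  p_2/q_2 = 454/13
  p_3/q_3 = 489/14
  p_4/q_4 = 33706/965
q_3 = 14 ≤ 21 < 965 = q_4, so the answer is 489/14.

489/14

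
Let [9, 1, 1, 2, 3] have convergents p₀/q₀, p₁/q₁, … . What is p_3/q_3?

48/5

Using pₖ = aₖpₖ₋₁ + pₖ₋₂, qₖ = aₖqₖ₋₁ + qₖ₋₂ (with p₋₁=1, p₋₂=0, q₋₁=0, q₋₂=1):
  k=0: a=9, p=9, q=1
  k=1: a=1, p=10, q=1
  k=2: a=1, p=19, q=2
  k=3: a=2, p=48, q=5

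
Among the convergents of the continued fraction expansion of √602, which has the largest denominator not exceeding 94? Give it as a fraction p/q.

√602 = [24; 1, 1, 6, 1, 1, 48, …] (period length 6).
Convergents:
  p_0/q_0 = 24/1
  p_1/q_1 = 25/1
  p_2/q_2 = 49/2
  p_3/q_3 = 319/13
  p_4/q_4 = 368/15
  p_5/q_5 = 687/28
  p_6/q_6 = 33344/1359
q_5 = 28 ≤ 94 < 1359 = q_6, so the answer is 687/28.

687/28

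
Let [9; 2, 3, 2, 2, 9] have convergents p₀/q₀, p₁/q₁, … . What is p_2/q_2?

Using pₖ = aₖpₖ₋₁ + pₖ₋₂, qₖ = aₖqₖ₋₁ + qₖ₋₂ (with p₋₁=1, p₋₂=0, q₋₁=0, q₋₂=1):
  k=0: a=9, p=9, q=1
  k=1: a=2, p=19, q=2
  k=2: a=3, p=66, q=7

66/7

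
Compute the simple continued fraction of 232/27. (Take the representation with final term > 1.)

[8; 1, 1, 2, 5]

232 = 8*27 + 16
27 = 1*16 + 11
16 = 1*11 + 5
11 = 2*5 + 1
5 = 5*1 + 0  (stop)
So 232/27 = [8; 1, 1, 2, 5].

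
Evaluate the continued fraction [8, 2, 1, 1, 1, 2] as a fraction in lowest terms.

Using pₖ = aₖpₖ₋₁ + pₖ₋₂ and qₖ = aₖqₖ₋₁ + qₖ₋₂:
  k=0: a=8, p=8, q=1
  k=1: a=2, p=17, q=2
  k=2: a=1, p=25, q=3
  k=3: a=1, p=42, q=5
  k=4: a=1, p=67, q=8
  k=5: a=2, p=176, q=21

176/21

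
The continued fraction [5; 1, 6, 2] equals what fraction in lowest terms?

88/15

Fold from the inside: start with 2/1.
  6 + 1/2 = 13/2
  1 + 2/13 = 15/13
  5 + 13/15 = 88/15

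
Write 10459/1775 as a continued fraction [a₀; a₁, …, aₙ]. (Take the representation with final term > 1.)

[5; 1, 8, 3, 2, 2, 3, 3]

10459 = 5*1775 + 1584
1775 = 1*1584 + 191
1584 = 8*191 + 56
191 = 3*56 + 23
56 = 2*23 + 10
23 = 2*10 + 3
10 = 3*3 + 1
3 = 3*1 + 0  (stop)
So 10459/1775 = [5; 1, 8, 3, 2, 2, 3, 3].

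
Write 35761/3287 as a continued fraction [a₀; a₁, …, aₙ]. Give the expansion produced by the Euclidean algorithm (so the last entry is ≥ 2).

[10; 1, 7, 3, 3, 19, 2]

35761 = 10·3287 + 2891
3287 = 1·2891 + 396
2891 = 7·396 + 119
396 = 3·119 + 39
119 = 3·39 + 2
39 = 19·2 + 1
2 = 2·1 + 0  (stop)
So 35761/3287 = [10; 1, 7, 3, 3, 19, 2].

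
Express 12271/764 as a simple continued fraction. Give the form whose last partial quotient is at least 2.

12271 = 16*764 + 47
764 = 16*47 + 12
47 = 3*12 + 11
12 = 1*11 + 1
11 = 11*1 + 0  (stop)
So 12271/764 = [16; 16, 3, 1, 11].

[16; 16, 3, 1, 11]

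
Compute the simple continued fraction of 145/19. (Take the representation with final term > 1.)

[7; 1, 1, 1, 2, 2]

145 = 7·19 + 12
19 = 1·12 + 7
12 = 1·7 + 5
7 = 1·5 + 2
5 = 2·2 + 1
2 = 2·1 + 0  (stop)
So 145/19 = [7; 1, 1, 1, 2, 2].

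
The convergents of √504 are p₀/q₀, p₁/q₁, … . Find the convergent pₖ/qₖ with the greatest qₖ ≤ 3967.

40365/1798

√504 = [22; 2, 4, 2, 44, …] (period length 4).
Convergents:
  p_0/q_0 = 22/1
  p_1/q_1 = 45/2
  p_2/q_2 = 202/9
  p_3/q_3 = 449/20
  p_4/q_4 = 19958/889
  p_5/q_5 = 40365/1798
  p_6/q_6 = 181418/8081
q_5 = 1798 ≤ 3967 < 8081 = q_6, so the answer is 40365/1798.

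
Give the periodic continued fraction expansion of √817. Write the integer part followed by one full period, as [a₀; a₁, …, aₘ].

a₀ = ⌊√817⌋ = 28.
With m₀=0, d₀=1 and mₖ₊₁ = dₖaₖ − mₖ, dₖ₊₁ = (n − mₖ₊₁²)/dₖ, aₖ₊₁ = ⌊(a₀+mₖ₊₁)/dₖ₊₁⌋:
  k=1: m=28, d=33, a=1
  k=2: m=5, d=24, a=1
  k=3: m=19, d=19, a=2
  k=4: m=19, d=24, a=1
  k=5: m=5, d=33, a=1
  k=6: m=28, d=1, a=56
d=1 and a=2a₀=56 at k=6, so the next step gives (m, d) = (28, 33) again — its k=1 value — and the period has length 6.

[28; 1, 1, 2, 1, 1, 56]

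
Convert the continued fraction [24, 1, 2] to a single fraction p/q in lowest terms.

Using pₖ = aₖpₖ₋₁ + pₖ₋₂ and qₖ = aₖqₖ₋₁ + qₖ₋₂:
  k=0: a=24, p=24, q=1
  k=1: a=1, p=25, q=1
  k=2: a=2, p=74, q=3

74/3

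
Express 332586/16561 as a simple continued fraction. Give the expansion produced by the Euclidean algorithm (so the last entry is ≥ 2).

332586 = 20×16561 + 1366
16561 = 12×1366 + 169
1366 = 8×169 + 14
169 = 12×14 + 1
14 = 14×1 + 0  (stop)
So 332586/16561 = [20; 12, 8, 12, 14].

[20; 12, 8, 12, 14]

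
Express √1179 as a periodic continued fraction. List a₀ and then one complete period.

a₀ = ⌊√1179⌋ = 34.
With m₀=0, d₀=1 and mₖ₊₁ = dₖaₖ − mₖ, dₖ₊₁ = (n − mₖ₊₁²)/dₖ, aₖ₊₁ = ⌊(a₀+mₖ₊₁)/dₖ₊₁⌋:
  k=1: m=34, d=23, a=2
  k=2: m=12, d=45, a=1
  k=3: m=33, d=2, a=33
  k=4: m=33, d=45, a=1
  k=5: m=12, d=23, a=2
  k=6: m=34, d=1, a=68
d=1 and a=2a₀=68 at k=6, so the next step gives (m, d) = (34, 23) again — its k=1 value — and the period has length 6.

[34; 2, 1, 33, 1, 2, 68]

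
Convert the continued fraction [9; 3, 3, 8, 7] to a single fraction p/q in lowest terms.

5497/591

Fold from the inside: start with 7/1.
  8 + 1/7 = 57/7
  3 + 7/57 = 178/57
  3 + 57/178 = 591/178
  9 + 178/591 = 5497/591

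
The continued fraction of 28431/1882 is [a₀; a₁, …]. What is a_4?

3

28431 = 15·1882 + 201   →  a_0 = 15
1882 = 9·201 + 73   →  a_1 = 9
201 = 2·73 + 55   →  a_2 = 2
73 = 1·55 + 18   →  a_3 = 1
55 = 3·18 + 1   →  a_4 = 3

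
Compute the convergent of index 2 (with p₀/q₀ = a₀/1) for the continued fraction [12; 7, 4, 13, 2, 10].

352/29

Using pₖ = aₖpₖ₋₁ + pₖ₋₂, qₖ = aₖqₖ₋₁ + qₖ₋₂ (with p₋₁=1, p₋₂=0, q₋₁=0, q₋₂=1):
  k=0: a=12, p=12, q=1
  k=1: a=7, p=85, q=7
  k=2: a=4, p=352, q=29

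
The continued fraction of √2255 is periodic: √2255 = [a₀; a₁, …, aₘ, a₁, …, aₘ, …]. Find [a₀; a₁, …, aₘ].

a₀ = ⌊√2255⌋ = 47.

[47; 2, 18, 2, 94]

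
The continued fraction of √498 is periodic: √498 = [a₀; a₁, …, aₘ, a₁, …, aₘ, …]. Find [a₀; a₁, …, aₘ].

[22; 3, 6, 22, 6, 3, 44]

a₀ = ⌊√498⌋ = 22.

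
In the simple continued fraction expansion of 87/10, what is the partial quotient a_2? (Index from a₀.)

2

87 = 8·10 + 7   →  a_0 = 8
10 = 1·7 + 3   →  a_1 = 1
7 = 2·3 + 1   →  a_2 = 2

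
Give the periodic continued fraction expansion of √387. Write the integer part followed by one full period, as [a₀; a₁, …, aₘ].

[19; 1, 2, 19, 2, 1, 38]

a₀ = ⌊√387⌋ = 19.
With m₀=0, d₀=1 and mₖ₊₁ = dₖaₖ − mₖ, dₖ₊₁ = (n − mₖ₊₁²)/dₖ, aₖ₊₁ = ⌊(a₀+mₖ₊₁)/dₖ₊₁⌋:
  k=1: m=19, d=26, a=1
  k=2: m=7, d=13, a=2
  k=3: m=19, d=2, a=19
  k=4: m=19, d=13, a=2
  k=5: m=7, d=26, a=1
  k=6: m=19, d=1, a=38
d=1 and a=2a₀=38 at k=6, so the next step gives (m, d) = (19, 26) again — its k=1 value — and the period has length 6.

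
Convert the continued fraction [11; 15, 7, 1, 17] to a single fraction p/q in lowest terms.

Fold from the inside: start with 17/1.
  1 + 1/17 = 18/17
  7 + 17/18 = 143/18
  15 + 18/143 = 2163/143
  11 + 143/2163 = 23936/2163

23936/2163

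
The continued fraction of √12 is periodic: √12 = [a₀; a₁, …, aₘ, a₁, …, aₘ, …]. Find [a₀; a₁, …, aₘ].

[3; 2, 6]

a₀ = ⌊√12⌋ = 3.
With m₀=0, d₀=1 and mₖ₊₁ = dₖaₖ − mₖ, dₖ₊₁ = (n − mₖ₊₁²)/dₖ, aₖ₊₁ = ⌊(a₀+mₖ₊₁)/dₖ₊₁⌋:
  k=1: m=3, d=3, a=2
  k=2: m=3, d=1, a=6
d=1 and a=2a₀=6 at k=2, so the next step gives (m, d) = (3, 3) again — its k=1 value — and the period has length 2.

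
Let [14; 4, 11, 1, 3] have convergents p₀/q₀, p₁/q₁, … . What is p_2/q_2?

Using pₖ = aₖpₖ₋₁ + pₖ₋₂, qₖ = aₖqₖ₋₁ + qₖ₋₂ (with p₋₁=1, p₋₂=0, q₋₁=0, q₋₂=1):
  k=0: a=14, p=14, q=1
  k=1: a=4, p=57, q=4
  k=2: a=11, p=641, q=45

641/45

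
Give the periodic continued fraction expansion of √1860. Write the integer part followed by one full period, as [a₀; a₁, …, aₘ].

a₀ = ⌊√1860⌋ = 43.

[43; 7, 1, 4, 1, 7, 86]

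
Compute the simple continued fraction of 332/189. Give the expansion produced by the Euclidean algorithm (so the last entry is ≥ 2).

332 = 1×189 + 143
189 = 1×143 + 46
143 = 3×46 + 5
46 = 9×5 + 1
5 = 5×1 + 0  (stop)
So 332/189 = [1; 1, 3, 9, 5].

[1; 1, 3, 9, 5]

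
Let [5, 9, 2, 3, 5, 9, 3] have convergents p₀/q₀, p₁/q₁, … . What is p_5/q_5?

16375/3207

Using pₖ = aₖpₖ₋₁ + pₖ₋₂, qₖ = aₖqₖ₋₁ + qₖ₋₂ (with p₋₁=1, p₋₂=0, q₋₁=0, q₋₂=1):
  k=0: a=5, p=5, q=1
  k=1: a=9, p=46, q=9
  k=2: a=2, p=97, q=19
  k=3: a=3, p=337, q=66
  k=4: a=5, p=1782, q=349
  k=5: a=9, p=16375, q=3207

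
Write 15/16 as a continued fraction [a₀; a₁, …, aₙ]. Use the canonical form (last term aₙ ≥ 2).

15 = 0*16 + 15
16 = 1*15 + 1
15 = 15*1 + 0  (stop)
So 15/16 = [0; 1, 15].

[0; 1, 15]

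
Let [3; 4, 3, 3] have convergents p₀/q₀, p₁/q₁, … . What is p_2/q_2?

42/13

Using pₖ = aₖpₖ₋₁ + pₖ₋₂, qₖ = aₖqₖ₋₁ + qₖ₋₂ (with p₋₁=1, p₋₂=0, q₋₁=0, q₋₂=1):
  k=0: a=3, p=3, q=1
  k=1: a=4, p=13, q=4
  k=2: a=3, p=42, q=13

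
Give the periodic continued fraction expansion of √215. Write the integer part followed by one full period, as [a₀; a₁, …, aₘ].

a₀ = ⌊√215⌋ = 14.
With m₀=0, d₀=1 and mₖ₊₁ = dₖaₖ − mₖ, dₖ₊₁ = (n − mₖ₊₁²)/dₖ, aₖ₊₁ = ⌊(a₀+mₖ₊₁)/dₖ₊₁⌋:
  k=1: m=14, d=19, a=1
  k=2: m=5, d=10, a=1
  k=3: m=5, d=19, a=1
  k=4: m=14, d=1, a=28
d=1 and a=2a₀=28 at k=4, so the next step gives (m, d) = (14, 19) again — its k=1 value — and the period has length 4.

[14; 1, 1, 1, 28]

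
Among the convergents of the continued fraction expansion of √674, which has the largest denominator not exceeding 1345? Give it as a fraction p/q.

√674 = [25; 1, 24, 1, 50, …] (period length 4).
Convergents:
  p_0/q_0 = 25/1
  p_1/q_1 = 26/1
  p_2/q_2 = 649/25
  p_3/q_3 = 675/26
  p_4/q_4 = 34399/1325
  p_5/q_5 = 35074/1351
q_4 = 1325 ≤ 1345 < 1351 = q_5, so the answer is 34399/1325.

34399/1325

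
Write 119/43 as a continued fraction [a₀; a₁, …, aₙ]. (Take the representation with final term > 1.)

119 = 2·43 + 33
43 = 1·33 + 10
33 = 3·10 + 3
10 = 3·3 + 1
3 = 3·1 + 0  (stop)
So 119/43 = [2; 1, 3, 3, 3].

[2; 1, 3, 3, 3]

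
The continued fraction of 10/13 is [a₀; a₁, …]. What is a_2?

10 = 0·13 + 10   →  a_0 = 0
13 = 1·10 + 3   →  a_1 = 1
10 = 3·3 + 1   →  a_2 = 3

3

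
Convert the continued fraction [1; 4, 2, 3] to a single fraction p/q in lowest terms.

Fold from the inside: start with 3/1.
  2 + 1/3 = 7/3
  4 + 3/7 = 31/7
  1 + 7/31 = 38/31

38/31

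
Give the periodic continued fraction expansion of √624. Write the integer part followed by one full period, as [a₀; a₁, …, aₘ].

a₀ = ⌊√624⌋ = 24.
With m₀=0, d₀=1 and mₖ₊₁ = dₖaₖ − mₖ, dₖ₊₁ = (n − mₖ₊₁²)/dₖ, aₖ₊₁ = ⌊(a₀+mₖ₊₁)/dₖ₊₁⌋:
  k=1: m=24, d=48, a=1
  k=2: m=24, d=1, a=48
d=1 and a=2a₀=48 at k=2, so the next step gives (m, d) = (24, 48) again — its k=1 value — and the period has length 2.

[24; 1, 48]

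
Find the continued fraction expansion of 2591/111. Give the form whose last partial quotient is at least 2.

[23; 2, 1, 11, 1, 2]

2591 = 23·111 + 38
111 = 2·38 + 35
38 = 1·35 + 3
35 = 11·3 + 2
3 = 1·2 + 1
2 = 2·1 + 0  (stop)
So 2591/111 = [23; 2, 1, 11, 1, 2].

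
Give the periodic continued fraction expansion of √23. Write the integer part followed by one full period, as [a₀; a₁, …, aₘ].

[4; 1, 3, 1, 8]

a₀ = ⌊√23⌋ = 4.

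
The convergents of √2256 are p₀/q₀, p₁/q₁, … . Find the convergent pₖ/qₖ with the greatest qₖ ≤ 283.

√2256 = [47; 2, 94, …] (period length 2).
Convergents:
  p_0/q_0 = 47/1
  p_1/q_1 = 95/2
  p_2/q_2 = 8977/189
  p_3/q_3 = 18049/380
q_2 = 189 ≤ 283 < 380 = q_3, so the answer is 8977/189.

8977/189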